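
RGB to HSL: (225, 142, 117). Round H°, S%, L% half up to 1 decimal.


Normalize: R'=225/255≈0.8824, G'=142/255≈0.5569, B'=117/255≈0.4588
Max=225/255, Min=117/255, Δ=Max-Min=108/255
L = (Max+Min)/2 = (225+117)/510 = 342/510 = 0.67058… → L = 67.1%
L > 0.5 → S = Δ/(2-Max-Min) = 108/(510-225-117) = 108/168 = 0.64285… → S = 64.3%
(the 1/255 factors cancel in S and H, so raw channel differences can be used)
Max is R' → H = 60 × (((G-B)/Δ) mod 6) = 60 × (((142-117)/108) mod 6)
  25/108 = 0.2314…
  H = 60 × 0.2314… = 13.888…° → H = 13.9°
= HSL(13.9°, 64.3%, 67.1%)


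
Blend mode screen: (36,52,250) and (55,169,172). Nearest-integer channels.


Screen: C = 255 - (255-A)×(255-B)/255, rounded to nearest integer
R: 255 - (255-36)×(255-55)/255 = 255 - 43800/255 ≈ 255 - 171.765 = 83.235 → 83
G: 255 - (255-52)×(255-169)/255 = 255 - 17458/255 ≈ 255 - 68.463 = 186.537 → 187
B: 255 - (255-250)×(255-172)/255 = 255 - 415/255 ≈ 255 - 1.627 = 253.373 → 253
= RGB(83, 187, 253)


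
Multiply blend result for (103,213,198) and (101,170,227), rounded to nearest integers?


Multiply: C = A×B/255, rounded to nearest integer
R: 103×101/255 = 10403/255 ≈ 40.796 → 41
G: 213×170/255 = 36210/255 ≈ 142.000 → 142
B: 198×227/255 = 44946/255 ≈ 176.259 → 176
= RGB(41, 142, 176)


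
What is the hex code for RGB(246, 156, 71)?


R = 246 → F6 (hex)
G = 156 → 9C (hex)
B = 71 → 47 (hex)
Hex = #F69C47


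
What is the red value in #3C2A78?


Color: #3C2A78
R = 3C = 60
G = 2A = 42
B = 78 = 120
Red = 60


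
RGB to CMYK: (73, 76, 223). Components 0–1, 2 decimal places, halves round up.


R'=73/255≈0.2863, G'=76/255≈0.2980, B'=223/255≈0.8745
K = 1 - max(R',G',B') = 1 - 223/255 = 32/255 = 0.12549… → 0.13
(1-R'-K)/(1-K) simplifies to (max-R)/max with max = 223:
C = (223-73)/223 = 150/223 = 0.67264… → 0.67
M = (223-76)/223 = 147/223 = 0.65919… → 0.66
Y = (223-223)/223 = 0/223 = 0 → 0.00
= CMYK(0.67, 0.66, 0.00, 0.13)


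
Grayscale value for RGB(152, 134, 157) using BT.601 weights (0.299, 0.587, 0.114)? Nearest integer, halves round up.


Gray = 0.299×R + 0.587×G + 0.114×B
Gray = 0.299×152 + 0.587×134 + 0.114×157
Gray = 45.448 + 78.658 + 17.898
Gray = 142.004 → round half up → 142
Gray = 142


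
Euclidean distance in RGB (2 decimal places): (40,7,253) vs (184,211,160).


d = √[(R₁-R₂)² + (G₁-G₂)² + (B₁-B₂)²]
d = √[(40-184)² + (7-211)² + (253-160)²]
d = √[20736 + 41616 + 8649]
d = √71001
d ≈ 266.46


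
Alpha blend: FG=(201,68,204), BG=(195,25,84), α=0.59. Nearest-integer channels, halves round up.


C = α×F + (1-α)×B, with 1-α = 0.41
R: 0.59×201 + 0.41×195 = 118.59 + 79.95 = 198.54 → 199
G: 0.59×68 + 0.41×25 = 40.12 + 10.25 = 50.37 → 50
B: 0.59×204 + 0.41×84 = 120.36 + 34.44 = 154.80 → 155
= RGB(199, 50, 155)


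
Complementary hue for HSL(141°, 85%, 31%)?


Complement = opposite side of color wheel = hue + 180°
H' = (141 + 180) mod 360 = 321°
S and L unchanged.
= HSL(321°, 85%, 31%)


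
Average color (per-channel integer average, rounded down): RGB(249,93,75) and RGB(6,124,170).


Midpoint: each channel = ⌊(C₁+C₂)/2⌋
R: ⌊(249+6)/2⌋ = 127
G: ⌊(93+124)/2⌋ = 108
B: ⌊(75+170)/2⌋ = 122
= RGB(127, 108, 122)


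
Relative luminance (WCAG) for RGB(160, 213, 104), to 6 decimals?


Linearize each channel (sRGB transfer function): c = v/255; c_lin = c/12.92 if c ≤ 0.04045, else ((c+0.055)/1.055)^2.4
  R: 160/255 ≈ 0.627451 > 0.04045 → ((0.627451+0.055)/1.055)^2.4 ≈ 0.351533
  G: 213/255 ≈ 0.835294 > 0.04045 → ((0.835294+0.055)/1.055)^2.4 ≈ 0.665387
  B: 104/255 ≈ 0.407843 > 0.04045 → ((0.407843+0.055)/1.055)^2.4 ≈ 0.138432
R_lin = 0.351533, G_lin = 0.665387, B_lin = 0.138432
L = 0.2126×R + 0.7152×G + 0.0722×B
L = 0.2126×0.351533 + 0.7152×0.665387 + 0.0722×0.138432
L ≈ 0.560616


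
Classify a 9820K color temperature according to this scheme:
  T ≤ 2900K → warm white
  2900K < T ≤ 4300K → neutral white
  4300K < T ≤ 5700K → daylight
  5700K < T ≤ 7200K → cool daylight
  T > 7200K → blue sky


Temperature: 9820K
9820K > 7200K → blue sky
Classification: blue sky


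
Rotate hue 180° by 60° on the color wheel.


New hue = (H + rotation) mod 360
New hue = (180 + 60) mod 360
= 240 mod 360
= 240°


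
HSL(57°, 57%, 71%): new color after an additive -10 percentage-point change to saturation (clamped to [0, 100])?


Original S = 57%
Adjustment = -10 percentage points
New S = 57 + (-10) = 47
Clamp to [0, 100] → 47
= HSL(57°, 47%, 71%)


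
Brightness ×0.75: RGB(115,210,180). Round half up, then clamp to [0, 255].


Multiply each channel by 0.75, round half up, clamp to [0, 255]
R: 115×0.75 = 86.25 → round → 86
G: 210×0.75 = 157.5 → round → 158
B: 180×0.75 = 135
= RGB(86, 158, 135)


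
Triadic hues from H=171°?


Triadic: equally spaced at 120° intervals
H1 = 171°
H2 = (171 + 120) mod 360 = 291°
H3 = (171 + 240) mod 360 = 51°
Triadic = 171°, 291°, 51°


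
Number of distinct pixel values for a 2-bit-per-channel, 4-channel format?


Total bits = 2 bits/channel × 4 channels = 8 bits
Distinct pixel values = 2^8
= 256 pixel values


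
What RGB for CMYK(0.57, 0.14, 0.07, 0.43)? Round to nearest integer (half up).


R = 255 × (1-C) × (1-K) = 255 × 0.43 × 0.57 = 62.5005 → 63
G = 255 × (1-M) × (1-K) = 255 × 0.86 × 0.57 = 125.001 → 125
B = 255 × (1-Y) × (1-K) = 255 × 0.93 × 0.57 = 135.1755 → 135
= RGB(63, 125, 135)


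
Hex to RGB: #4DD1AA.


4D → 77 (R)
D1 → 209 (G)
AA → 170 (B)
= RGB(77, 209, 170)


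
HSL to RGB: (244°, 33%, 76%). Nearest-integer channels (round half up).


H=244°, S=0.33, L=0.76
C = (1-|2L-1|)×S = (1-|0.52|)×0.33 = 0.1584
H' = H/60 = 244/60 ≈ 4.0667; X = C×(1-|H' mod 2 - 1|) = 0.01056
m = L - C/2 = 0.76 - 0.0792 = 0.6808
Sector ⌊H'⌋ = 4 → (R',G',B') = (0.01056, 0.0, 0.1584)
RGB = ((R'+m)×255, (G'+m)×255, (B'+m)×255) = (176.2968, 173.604, 213.996)
Round half up → RGB(176, 174, 214)


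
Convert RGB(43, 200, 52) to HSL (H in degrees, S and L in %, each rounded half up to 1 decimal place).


Normalize: R'=43/255≈0.1686, G'=200/255≈0.7843, B'=52/255≈0.2039
Max=200/255, Min=43/255, Δ=Max-Min=157/255
L = (Max+Min)/2 = (200+43)/510 = 243/510 = 0.47647… → L = 47.6%
L ≤ 0.5 → S = Δ/(Max+Min) = 157/(200+43) = 157/243 = 0.64609… → S = 64.6%
(the 1/255 factors cancel in S and H, so raw channel differences can be used)
Max is G' → H = 60 × ((B-R)/Δ + 2) = 60 × ((52-43)/157 + 2)
  9/157 + 2 = 0.0573… + 2 = 2.0573…
  H = 60 × 2.0573… = 123.439…° → H = 123.4°
= HSL(123.4°, 64.6%, 47.6%)


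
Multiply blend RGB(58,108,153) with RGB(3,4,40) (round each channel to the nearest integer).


Multiply: C = A×B/255, rounded to nearest integer
R: 58×3/255 = 174/255 ≈ 0.682 → 1
G: 108×4/255 = 432/255 ≈ 1.694 → 2
B: 153×40/255 = 6120/255 ≈ 24.000 → 24
= RGB(1, 2, 24)


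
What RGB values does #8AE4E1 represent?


8A → 138 (R)
E4 → 228 (G)
E1 → 225 (B)
= RGB(138, 228, 225)


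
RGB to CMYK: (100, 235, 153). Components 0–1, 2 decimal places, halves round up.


R'=100/255≈0.3922, G'=235/255≈0.9216, B'=153/255≈0.6000
K = 1 - max(R',G',B') = 1 - 235/255 = 20/255 = 0.07843… → 0.08
(1-R'-K)/(1-K) simplifies to (max-R)/max with max = 235:
C = (235-100)/235 = 135/235 = 0.57446… → 0.57
M = (235-235)/235 = 0/235 = 0 → 0.00
Y = (235-153)/235 = 82/235 = 0.34893… → 0.35
= CMYK(0.57, 0.00, 0.35, 0.08)


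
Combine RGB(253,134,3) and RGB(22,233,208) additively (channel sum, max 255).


Additive: each channel = min(255, C₁+C₂)
R: 253+22 = 275 → 255
G: 134+233 = 367 → 255
B: 3+208 = 211 → 211
= RGB(255, 255, 211)


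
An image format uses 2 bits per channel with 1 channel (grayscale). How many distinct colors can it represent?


Total bits = 2 bits/channel × 1 channels = 2 bits
Distinct colors = 2^2
= 4 colors


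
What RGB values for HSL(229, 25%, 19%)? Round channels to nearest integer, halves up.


H=229°, S=0.25, L=0.19
C = (1-|2L-1|)×S = (1-|-0.62|)×0.25 = 0.095
H' = H/60 = 229/60 ≈ 3.8167; X = C×(1-|H' mod 2 - 1|) ≈ 0.0174
m = L - C/2 = 0.19 - 0.0475 = 0.1425
Sector ⌊H'⌋ = 3 → (R',G',B') = (0.0, ≈0.0174, 0.095)
RGB = ((R'+m)×255, (G'+m)×255, (B'+m)×255) = (36.3375, 40.77875, 60.5625)
Round half up → RGB(36, 41, 61)


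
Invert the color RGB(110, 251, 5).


Invert: (255-R, 255-G, 255-B)
R: 255-110 = 145
G: 255-251 = 4
B: 255-5 = 250
= RGB(145, 4, 250)


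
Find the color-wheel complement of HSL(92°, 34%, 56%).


Complement = opposite side of color wheel = hue + 180°
H' = (92 + 180) mod 360 = 272°
S and L unchanged.
= HSL(272°, 34%, 56%)


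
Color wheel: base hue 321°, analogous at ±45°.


Base hue: 321°
Left analog: (321 - 45) mod 360 = 276°
Right analog: (321 + 45) mod 360 = 6°
Analogous hues = 276° and 6°


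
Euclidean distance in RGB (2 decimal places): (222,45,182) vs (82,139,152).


d = √[(R₁-R₂)² + (G₁-G₂)² + (B₁-B₂)²]
d = √[(222-82)² + (45-139)² + (182-152)²]
d = √[19600 + 8836 + 900]
d = √29336
d ≈ 171.28


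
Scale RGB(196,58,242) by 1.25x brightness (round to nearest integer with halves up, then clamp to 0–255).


Multiply each channel by 1.25, round half up, clamp to [0, 255]
R: 196×1.25 = 245
G: 58×1.25 = 72.5 → round → 73
B: 242×1.25 = 302.5 → round → 303 → clamp → 255
= RGB(245, 73, 255)


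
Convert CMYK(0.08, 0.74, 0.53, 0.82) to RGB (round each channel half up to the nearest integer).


R = 255 × (1-C) × (1-K) = 255 × 0.92 × 0.18 = 42.228 → 42
G = 255 × (1-M) × (1-K) = 255 × 0.26 × 0.18 = 11.934 → 12
B = 255 × (1-Y) × (1-K) = 255 × 0.47 × 0.18 = 21.573 → 22
= RGB(42, 12, 22)


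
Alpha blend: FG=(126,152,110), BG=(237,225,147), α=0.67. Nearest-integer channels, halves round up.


C = α×F + (1-α)×B, with 1-α = 0.33
R: 0.67×126 + 0.33×237 = 84.42 + 78.21 = 162.63 → 163
G: 0.67×152 + 0.33×225 = 101.84 + 74.25 = 176.09 → 176
B: 0.67×110 + 0.33×147 = 73.70 + 48.51 = 122.21 → 122
= RGB(163, 176, 122)


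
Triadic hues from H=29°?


Triadic: equally spaced at 120° intervals
H1 = 29°
H2 = (29 + 120) mod 360 = 149°
H3 = (29 + 240) mod 360 = 269°
Triadic = 29°, 149°, 269°


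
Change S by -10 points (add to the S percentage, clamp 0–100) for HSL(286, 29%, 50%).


Original S = 29%
Adjustment = -10 percentage points
New S = 29 + (-10) = 19
Clamp to [0, 100] → 19
= HSL(286°, 19%, 50%)


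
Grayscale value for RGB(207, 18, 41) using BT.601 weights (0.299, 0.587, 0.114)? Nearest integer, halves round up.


Gray = 0.299×R + 0.587×G + 0.114×B
Gray = 0.299×207 + 0.587×18 + 0.114×41
Gray = 61.893 + 10.566 + 4.674
Gray = 77.133 → round half up → 77
Gray = 77


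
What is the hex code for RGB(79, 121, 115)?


R = 79 → 4F (hex)
G = 121 → 79 (hex)
B = 115 → 73 (hex)
Hex = #4F7973


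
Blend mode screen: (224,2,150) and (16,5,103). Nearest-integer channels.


Screen: C = 255 - (255-A)×(255-B)/255, rounded to nearest integer
R: 255 - (255-224)×(255-16)/255 = 255 - 7409/255 ≈ 255 - 29.055 = 225.945 → 226
G: 255 - (255-2)×(255-5)/255 = 255 - 63250/255 ≈ 255 - 248.039 = 6.961 → 7
B: 255 - (255-150)×(255-103)/255 = 255 - 15960/255 ≈ 255 - 62.588 = 192.412 → 192
= RGB(226, 7, 192)


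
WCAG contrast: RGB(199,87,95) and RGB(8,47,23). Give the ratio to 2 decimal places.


Linearize each sRGB channel c=v/255: c/12.92 if c ≤ 0.04045 else ((c+0.055)/1.055)^2.4
L = 0.2126×R_lin + 0.7152×G_lin + 0.0722×B_lin
Color 1 (199,87,95):
  R=199: 199/255≈0.7804 > 0.04045 → ((0.7804+0.055)/1.055)^2.4 ≈ 0.57112
  G=87: 87/255≈0.3412 > 0.04045 → ((0.3412+0.055)/1.055)^2.4 ≈ 0.09531
  B=95: 95/255≈0.3725 > 0.04045 → ((0.3725+0.055)/1.055)^2.4 ≈ 0.11444
  L1 = 0.2126×0.57112 + 0.7152×0.09531 + 0.0722×0.11444 ≈ 0.19785
Color 2 (8,47,23):
  R=8: 8/255≈0.0314 ≤ 0.04045 → 0.0314/12.92 ≈ 0.00243
  G=47: 47/255≈0.1843 > 0.04045 → ((0.1843+0.055)/1.055)^2.4 ≈ 0.02843
  B=23: 23/255≈0.0902 > 0.04045 → ((0.0902+0.055)/1.055)^2.4 ≈ 0.00857
  L2 = 0.2126×0.00243 + 0.7152×0.02843 + 0.0722×0.00857 ≈ 0.02147
Lighter = 0.19785, Darker = 0.02147
Ratio = (L_lighter + 0.05) / (L_darker + 0.05)
Ratio = (0.19785 + 0.05) / (0.02147 + 0.05) = 0.24785 / 0.07147 ≈ 3.4681
Ratio ≈ 3.47:1


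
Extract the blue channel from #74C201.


Color: #74C201
R = 74 = 116
G = C2 = 194
B = 01 = 1
Blue = 1


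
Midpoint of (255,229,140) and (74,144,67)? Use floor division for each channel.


Midpoint: each channel = ⌊(C₁+C₂)/2⌋
R: ⌊(255+74)/2⌋ = 164
G: ⌊(229+144)/2⌋ = 186
B: ⌊(140+67)/2⌋ = 103
= RGB(164, 186, 103)


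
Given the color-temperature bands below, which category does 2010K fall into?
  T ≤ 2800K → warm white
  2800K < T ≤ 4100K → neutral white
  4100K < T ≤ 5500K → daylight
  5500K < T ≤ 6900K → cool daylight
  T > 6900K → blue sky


Temperature: 2010K
2010K ≤ 2800K → warm white
Classification: warm white


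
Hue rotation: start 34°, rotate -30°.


New hue = (H + rotation) mod 360
New hue = (34 -30) mod 360
= 4 mod 360
= 4°


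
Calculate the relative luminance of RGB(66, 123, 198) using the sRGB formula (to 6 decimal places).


Linearize each channel (sRGB transfer function): c = v/255; c_lin = c/12.92 if c ≤ 0.04045, else ((c+0.055)/1.055)^2.4
  R: 66/255 ≈ 0.258824 > 0.04045 → ((0.258824+0.055)/1.055)^2.4 ≈ 0.054480
  G: 123/255 ≈ 0.482353 > 0.04045 → ((0.482353+0.055)/1.055)^2.4 ≈ 0.198069
  B: 198/255 ≈ 0.776471 > 0.04045 → ((0.776471+0.055)/1.055)^2.4 ≈ 0.564712
R_lin = 0.054480, G_lin = 0.198069, B_lin = 0.564712
L = 0.2126×R + 0.7152×G + 0.0722×B
L = 0.2126×0.054480 + 0.7152×0.198069 + 0.0722×0.564712
L ≈ 0.194014


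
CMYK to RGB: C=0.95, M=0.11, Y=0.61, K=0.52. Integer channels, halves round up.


R = 255 × (1-C) × (1-K) = 255 × 0.05 × 0.48 = 6.12 → 6
G = 255 × (1-M) × (1-K) = 255 × 0.89 × 0.48 = 108.936 → 109
B = 255 × (1-Y) × (1-K) = 255 × 0.39 × 0.48 = 47.736 → 48
= RGB(6, 109, 48)


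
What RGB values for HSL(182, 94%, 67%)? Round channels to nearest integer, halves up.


H=182°, S=0.94, L=0.67
C = (1-|2L-1|)×S = (1-|0.34|)×0.94 = 0.6204
H' = H/60 = 182/60 ≈ 3.0333; X = C×(1-|H' mod 2 - 1|) = 0.59972
m = L - C/2 = 0.67 - 0.3102 = 0.3598
Sector ⌊H'⌋ = 3 → (R',G',B') = (0.0, 0.59972, 0.6204)
RGB = ((R'+m)×255, (G'+m)×255, (B'+m)×255) = (91.749, 244.6776, 249.951)
Round half up → RGB(92, 245, 250)


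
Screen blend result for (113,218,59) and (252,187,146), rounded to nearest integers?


Screen: C = 255 - (255-A)×(255-B)/255, rounded to nearest integer
R: 255 - (255-113)×(255-252)/255 = 255 - 426/255 ≈ 255 - 1.671 = 253.329 → 253
G: 255 - (255-218)×(255-187)/255 = 255 - 2516/255 ≈ 255 - 9.867 = 245.133 → 245
B: 255 - (255-59)×(255-146)/255 = 255 - 21364/255 ≈ 255 - 83.780 = 171.220 → 171
= RGB(253, 245, 171)


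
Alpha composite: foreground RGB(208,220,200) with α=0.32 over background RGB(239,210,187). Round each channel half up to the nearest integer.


C = α×F + (1-α)×B, with 1-α = 0.68
R: 0.32×208 + 0.68×239 = 66.56 + 162.52 = 229.08 → 229
G: 0.32×220 + 0.68×210 = 70.40 + 142.80 = 213.20 → 213
B: 0.32×200 + 0.68×187 = 64.00 + 127.16 = 191.16 → 191
= RGB(229, 213, 191)


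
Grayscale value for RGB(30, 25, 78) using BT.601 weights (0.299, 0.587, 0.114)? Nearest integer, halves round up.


Gray = 0.299×R + 0.587×G + 0.114×B
Gray = 0.299×30 + 0.587×25 + 0.114×78
Gray = 8.970 + 14.675 + 8.892
Gray = 32.537 → round half up → 33
Gray = 33


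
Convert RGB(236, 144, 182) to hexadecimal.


R = 236 → EC (hex)
G = 144 → 90 (hex)
B = 182 → B6 (hex)
Hex = #EC90B6


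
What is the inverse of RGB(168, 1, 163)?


Invert: (255-R, 255-G, 255-B)
R: 255-168 = 87
G: 255-1 = 254
B: 255-163 = 92
= RGB(87, 254, 92)


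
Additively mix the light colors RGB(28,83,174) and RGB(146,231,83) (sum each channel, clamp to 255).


Additive: each channel = min(255, C₁+C₂)
R: 28+146 = 174 → 174
G: 83+231 = 314 → 255
B: 174+83 = 257 → 255
= RGB(174, 255, 255)


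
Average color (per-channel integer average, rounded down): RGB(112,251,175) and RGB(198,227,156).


Midpoint: each channel = ⌊(C₁+C₂)/2⌋
R: ⌊(112+198)/2⌋ = 155
G: ⌊(251+227)/2⌋ = 239
B: ⌊(175+156)/2⌋ = 165
= RGB(155, 239, 165)


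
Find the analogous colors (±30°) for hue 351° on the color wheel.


Base hue: 351°
Left analog: (351 - 30) mod 360 = 321°
Right analog: (351 + 30) mod 360 = 21°
Analogous hues = 321° and 21°


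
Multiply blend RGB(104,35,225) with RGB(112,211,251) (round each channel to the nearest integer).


Multiply: C = A×B/255, rounded to nearest integer
R: 104×112/255 = 11648/255 ≈ 45.678 → 46
G: 35×211/255 = 7385/255 ≈ 28.961 → 29
B: 225×251/255 = 56475/255 ≈ 221.471 → 221
= RGB(46, 29, 221)


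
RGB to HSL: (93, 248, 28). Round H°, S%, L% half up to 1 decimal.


Normalize: R'=93/255≈0.3647, G'=248/255≈0.9725, B'=28/255≈0.1098
Max=248/255, Min=28/255, Δ=Max-Min=220/255
L = (Max+Min)/2 = (248+28)/510 = 276/510 = 0.54117… → L = 54.1%
L > 0.5 → S = Δ/(2-Max-Min) = 220/(510-248-28) = 220/234 = 0.94017… → S = 94.0%
(the 1/255 factors cancel in S and H, so raw channel differences can be used)
Max is G' → H = 60 × ((B-R)/Δ + 2) = 60 × ((28-93)/220 + 2)
  -65/220 + 2 = -0.2954… + 2 = 1.7045…
  H = 60 × 1.7045… = 102.272…° → H = 102.3°
= HSL(102.3°, 94.0%, 54.1%)


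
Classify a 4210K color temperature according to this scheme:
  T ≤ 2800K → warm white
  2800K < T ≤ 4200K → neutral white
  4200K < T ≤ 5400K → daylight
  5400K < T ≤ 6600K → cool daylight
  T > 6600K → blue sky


Temperature: 4210K
4200K < 4210K ≤ 5400K → daylight
Classification: daylight


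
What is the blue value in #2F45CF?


Color: #2F45CF
R = 2F = 47
G = 45 = 69
B = CF = 207
Blue = 207


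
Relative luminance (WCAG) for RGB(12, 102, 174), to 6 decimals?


Linearize each channel (sRGB transfer function): c = v/255; c_lin = c/12.92 if c ≤ 0.04045, else ((c+0.055)/1.055)^2.4
  R: 12/255 ≈ 0.047059 > 0.04045 → ((0.047059+0.055)/1.055)^2.4 ≈ 0.003677
  G: 102/255 ≈ 0.400000 > 0.04045 → ((0.400000+0.055)/1.055)^2.4 ≈ 0.132868
  B: 174/255 ≈ 0.682353 > 0.04045 → ((0.682353+0.055)/1.055)^2.4 ≈ 0.423268
R_lin = 0.003677, G_lin = 0.132868, B_lin = 0.423268
L = 0.2126×R + 0.7152×G + 0.0722×B
L = 0.2126×0.003677 + 0.7152×0.132868 + 0.0722×0.423268
L ≈ 0.126369


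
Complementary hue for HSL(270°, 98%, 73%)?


Complement = opposite side of color wheel = hue + 180°
H' = (270 + 180) mod 360 = 90°
S and L unchanged.
= HSL(90°, 98%, 73%)


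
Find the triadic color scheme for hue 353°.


Triadic: equally spaced at 120° intervals
H1 = 353°
H2 = (353 + 120) mod 360 = 113°
H3 = (353 + 240) mod 360 = 233°
Triadic = 353°, 113°, 233°


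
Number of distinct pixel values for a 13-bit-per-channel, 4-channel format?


Total bits = 13 bits/channel × 4 channels = 52 bits
Distinct pixel values = 2^52
= 4,503,599,627,370,496 pixel values


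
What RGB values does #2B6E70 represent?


2B → 43 (R)
6E → 110 (G)
70 → 112 (B)
= RGB(43, 110, 112)


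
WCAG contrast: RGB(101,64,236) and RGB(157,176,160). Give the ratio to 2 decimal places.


Linearize each sRGB channel c=v/255: c/12.92 if c ≤ 0.04045 else ((c+0.055)/1.055)^2.4
L = 0.2126×R_lin + 0.7152×G_lin + 0.0722×B_lin
Color 1 (101,64,236):
  R=101: 101/255≈0.3961 > 0.04045 → ((0.3961+0.055)/1.055)^2.4 ≈ 0.13014
  G=64: 64/255≈0.2510 > 0.04045 → ((0.2510+0.055)/1.055)^2.4 ≈ 0.05127
  B=236: 236/255≈0.9255 > 0.04045 → ((0.9255+0.055)/1.055)^2.4 ≈ 0.83880
  L1 = 0.2126×0.13014 + 0.7152×0.05127 + 0.0722×0.83880 ≈ 0.12490
Color 2 (157,176,160):
  R=157: 157/255≈0.6157 > 0.04045 → ((0.6157+0.055)/1.055)^2.4 ≈ 0.33716
  G=176: 176/255≈0.6902 > 0.04045 → ((0.6902+0.055)/1.055)^2.4 ≈ 0.43415
  B=160: 160/255≈0.6275 > 0.04045 → ((0.6275+0.055)/1.055)^2.4 ≈ 0.35153
  L2 = 0.2126×0.33716 + 0.7152×0.43415 + 0.0722×0.35153 ≈ 0.40757
Lighter = 0.40757, Darker = 0.12490
Ratio = (L_lighter + 0.05) / (L_darker + 0.05)
Ratio = (0.40757 + 0.05) / (0.12490 + 0.05) = 0.45757 / 0.17490 ≈ 2.6162
Ratio ≈ 2.62:1


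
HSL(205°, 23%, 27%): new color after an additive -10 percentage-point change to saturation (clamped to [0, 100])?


Original S = 23%
Adjustment = -10 percentage points
New S = 23 + (-10) = 13
Clamp to [0, 100] → 13
= HSL(205°, 13%, 27%)


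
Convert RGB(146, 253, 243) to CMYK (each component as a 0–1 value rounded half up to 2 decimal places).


R'=146/255≈0.5725, G'=253/255≈0.9922, B'=243/255≈0.9529
K = 1 - max(R',G',B') = 1 - 253/255 = 2/255 = 0.00784… → 0.01
(1-R'-K)/(1-K) simplifies to (max-R)/max with max = 253:
C = (253-146)/253 = 107/253 = 0.42292… → 0.42
M = (253-253)/253 = 0/253 = 0 → 0.00
Y = (253-243)/253 = 10/253 = 0.03952… → 0.04
= CMYK(0.42, 0.00, 0.04, 0.01)


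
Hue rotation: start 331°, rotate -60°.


New hue = (H + rotation) mod 360
New hue = (331 -60) mod 360
= 271 mod 360
= 271°


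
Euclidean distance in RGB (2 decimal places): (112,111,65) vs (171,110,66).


d = √[(R₁-R₂)² + (G₁-G₂)² + (B₁-B₂)²]
d = √[(112-171)² + (111-110)² + (65-66)²]
d = √[3481 + 1 + 1]
d = √3483
d ≈ 59.02


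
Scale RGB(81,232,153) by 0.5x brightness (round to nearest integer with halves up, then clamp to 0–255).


Multiply each channel by 0.5, round half up, clamp to [0, 255]
R: 81×0.5 = 40.5 → round → 41
G: 232×0.5 = 116
B: 153×0.5 = 76.5 → round → 77
= RGB(41, 116, 77)


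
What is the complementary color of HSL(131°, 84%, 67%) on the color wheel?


Complement = opposite side of color wheel = hue + 180°
H' = (131 + 180) mod 360 = 311°
S and L unchanged.
= HSL(311°, 84%, 67%)


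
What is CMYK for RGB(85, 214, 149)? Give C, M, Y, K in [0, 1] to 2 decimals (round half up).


R'=85/255≈0.3333, G'=214/255≈0.8392, B'=149/255≈0.5843
K = 1 - max(R',G',B') = 1 - 214/255 = 41/255 = 0.16078… → 0.16
(1-R'-K)/(1-K) simplifies to (max-R)/max with max = 214:
C = (214-85)/214 = 129/214 = 0.60280… → 0.60
M = (214-214)/214 = 0/214 = 0 → 0.00
Y = (214-149)/214 = 65/214 = 0.30373… → 0.30
= CMYK(0.60, 0.00, 0.30, 0.16)


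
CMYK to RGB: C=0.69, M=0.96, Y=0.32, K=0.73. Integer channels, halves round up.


R = 255 × (1-C) × (1-K) = 255 × 0.31 × 0.27 = 21.3435 → 21
G = 255 × (1-M) × (1-K) = 255 × 0.04 × 0.27 = 2.754 → 3
B = 255 × (1-Y) × (1-K) = 255 × 0.68 × 0.27 = 46.818 → 47
= RGB(21, 3, 47)


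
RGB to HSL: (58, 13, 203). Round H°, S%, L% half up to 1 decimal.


Normalize: R'=58/255≈0.2275, G'=13/255≈0.0510, B'=203/255≈0.7961
Max=203/255, Min=13/255, Δ=Max-Min=190/255
L = (Max+Min)/2 = (203+13)/510 = 216/510 = 0.42352… → L = 42.4%
L ≤ 0.5 → S = Δ/(Max+Min) = 190/(203+13) = 190/216 = 0.87962… → S = 88.0%
(the 1/255 factors cancel in S and H, so raw channel differences can be used)
Max is B' → H = 60 × ((R-G)/Δ + 4) = 60 × ((58-13)/190 + 4)
  45/190 + 4 = 0.2368… + 4 = 4.2368…
  H = 60 × 4.2368… = 254.210…° → H = 254.2°
= HSL(254.2°, 88.0%, 42.4%)


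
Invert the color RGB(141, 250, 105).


Invert: (255-R, 255-G, 255-B)
R: 255-141 = 114
G: 255-250 = 5
B: 255-105 = 150
= RGB(114, 5, 150)


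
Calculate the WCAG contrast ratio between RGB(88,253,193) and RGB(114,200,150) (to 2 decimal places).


Linearize each sRGB channel c=v/255: c/12.92 if c ≤ 0.04045 else ((c+0.055)/1.055)^2.4
L = 0.2126×R_lin + 0.7152×G_lin + 0.0722×B_lin
Color 1 (88,253,193):
  R=88: 88/255≈0.3451 > 0.04045 → ((0.3451+0.055)/1.055)^2.4 ≈ 0.09759
  G=253: 253/255≈0.9922 > 0.04045 → ((0.9922+0.055)/1.055)^2.4 ≈ 0.98225
  B=193: 193/255≈0.7569 > 0.04045 → ((0.7569+0.055)/1.055)^2.4 ≈ 0.53328
  L1 = 0.2126×0.09759 + 0.7152×0.98225 + 0.0722×0.53328 ≈ 0.76176
Color 2 (114,200,150):
  R=114: 114/255≈0.4471 > 0.04045 → ((0.4471+0.055)/1.055)^2.4 ≈ 0.16827
  G=200: 200/255≈0.7843 > 0.04045 → ((0.7843+0.055)/1.055)^2.4 ≈ 0.57758
  B=150: 150/255≈0.5882 > 0.04045 → ((0.5882+0.055)/1.055)^2.4 ≈ 0.30499
  L2 = 0.2126×0.16827 + 0.7152×0.57758 + 0.0722×0.30499 ≈ 0.47088
Lighter = 0.76176, Darker = 0.47088
Ratio = (L_lighter + 0.05) / (L_darker + 0.05)
Ratio = (0.76176 + 0.05) / (0.47088 + 0.05) = 0.81176 / 0.52088 ≈ 1.5584
Ratio ≈ 1.56:1


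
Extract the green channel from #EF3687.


Color: #EF3687
R = EF = 239
G = 36 = 54
B = 87 = 135
Green = 54


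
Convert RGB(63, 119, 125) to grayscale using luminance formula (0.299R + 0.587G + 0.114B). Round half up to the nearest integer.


Gray = 0.299×R + 0.587×G + 0.114×B
Gray = 0.299×63 + 0.587×119 + 0.114×125
Gray = 18.837 + 69.853 + 14.250
Gray = 102.940 → round half up → 103
Gray = 103


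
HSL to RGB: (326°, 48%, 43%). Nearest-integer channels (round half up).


H=326°, S=0.48, L=0.43
C = (1-|2L-1|)×S = (1-|-0.14|)×0.48 = 0.4128
H' = H/60 = 326/60 ≈ 5.4333; X = C×(1-|H' mod 2 - 1|) = 0.23392
m = L - C/2 = 0.43 - 0.2064 = 0.2236
Sector ⌊H'⌋ = 5 → (R',G',B') = (0.4128, 0.0, 0.23392)
RGB = ((R'+m)×255, (G'+m)×255, (B'+m)×255) = (162.282, 57.018, 116.6676)
Round half up → RGB(162, 57, 117)


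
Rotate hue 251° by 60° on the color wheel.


New hue = (H + rotation) mod 360
New hue = (251 + 60) mod 360
= 311 mod 360
= 311°


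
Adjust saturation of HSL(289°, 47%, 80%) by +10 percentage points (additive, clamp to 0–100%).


Original S = 47%
Adjustment = +10 percentage points
New S = 47 + (10) = 57
Clamp to [0, 100] → 57
= HSL(289°, 57%, 80%)


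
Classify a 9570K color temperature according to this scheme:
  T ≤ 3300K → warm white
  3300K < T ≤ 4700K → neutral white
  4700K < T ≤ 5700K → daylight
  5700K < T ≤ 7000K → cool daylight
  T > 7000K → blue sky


Temperature: 9570K
9570K > 7000K → blue sky
Classification: blue sky


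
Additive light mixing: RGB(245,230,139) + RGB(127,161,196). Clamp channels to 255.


Additive: each channel = min(255, C₁+C₂)
R: 245+127 = 372 → 255
G: 230+161 = 391 → 255
B: 139+196 = 335 → 255
= RGB(255, 255, 255)


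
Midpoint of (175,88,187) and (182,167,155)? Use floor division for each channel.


Midpoint: each channel = ⌊(C₁+C₂)/2⌋
R: ⌊(175+182)/2⌋ = 178
G: ⌊(88+167)/2⌋ = 127
B: ⌊(187+155)/2⌋ = 171
= RGB(178, 127, 171)


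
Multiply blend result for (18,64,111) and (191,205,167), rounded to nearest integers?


Multiply: C = A×B/255, rounded to nearest integer
R: 18×191/255 = 3438/255 ≈ 13.482 → 13
G: 64×205/255 = 13120/255 ≈ 51.451 → 51
B: 111×167/255 = 18537/255 ≈ 72.694 → 73
= RGB(13, 51, 73)


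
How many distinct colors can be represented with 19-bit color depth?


Colors = 2^bits = 2^19
= 524,288 colors


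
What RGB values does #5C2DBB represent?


5C → 92 (R)
2D → 45 (G)
BB → 187 (B)
= RGB(92, 45, 187)


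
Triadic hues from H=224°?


Triadic: equally spaced at 120° intervals
H1 = 224°
H2 = (224 + 120) mod 360 = 344°
H3 = (224 + 240) mod 360 = 104°
Triadic = 224°, 344°, 104°


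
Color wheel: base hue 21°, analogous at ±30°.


Base hue: 21°
Left analog: (21 - 30) mod 360 = 351°
Right analog: (21 + 30) mod 360 = 51°
Analogous hues = 351° and 51°


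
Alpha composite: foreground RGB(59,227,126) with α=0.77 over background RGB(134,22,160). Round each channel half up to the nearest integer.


C = α×F + (1-α)×B, with 1-α = 0.23
R: 0.77×59 + 0.23×134 = 45.43 + 30.82 = 76.25 → 76
G: 0.77×227 + 0.23×22 = 174.79 + 5.06 = 179.85 → 180
B: 0.77×126 + 0.23×160 = 97.02 + 36.80 = 133.82 → 134
= RGB(76, 180, 134)


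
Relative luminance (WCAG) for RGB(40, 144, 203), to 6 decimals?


Linearize each channel (sRGB transfer function): c = v/255; c_lin = c/12.92 if c ≤ 0.04045, else ((c+0.055)/1.055)^2.4
  R: 40/255 ≈ 0.156863 > 0.04045 → ((0.156863+0.055)/1.055)^2.4 ≈ 0.021219
  G: 144/255 ≈ 0.564706 > 0.04045 → ((0.564706+0.055)/1.055)^2.4 ≈ 0.278894
  B: 203/255 ≈ 0.796078 > 0.04045 → ((0.796078+0.055)/1.055)^2.4 ≈ 0.597202
R_lin = 0.021219, G_lin = 0.278894, B_lin = 0.597202
L = 0.2126×R + 0.7152×G + 0.0722×B
L = 0.2126×0.021219 + 0.7152×0.278894 + 0.0722×0.597202
L ≈ 0.247094


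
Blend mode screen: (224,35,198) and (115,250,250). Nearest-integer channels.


Screen: C = 255 - (255-A)×(255-B)/255, rounded to nearest integer
R: 255 - (255-224)×(255-115)/255 = 255 - 4340/255 ≈ 255 - 17.020 = 237.980 → 238
G: 255 - (255-35)×(255-250)/255 = 255 - 1100/255 ≈ 255 - 4.314 = 250.686 → 251
B: 255 - (255-198)×(255-250)/255 = 255 - 285/255 ≈ 255 - 1.118 = 253.882 → 254
= RGB(238, 251, 254)


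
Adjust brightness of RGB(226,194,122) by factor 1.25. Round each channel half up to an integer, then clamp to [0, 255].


Multiply each channel by 1.25, round half up, clamp to [0, 255]
R: 226×1.25 = 282.5 → round → 283 → clamp → 255
G: 194×1.25 = 242.5 → round → 243
B: 122×1.25 = 152.5 → round → 153
= RGB(255, 243, 153)


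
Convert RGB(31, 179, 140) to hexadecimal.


R = 31 → 1F (hex)
G = 179 → B3 (hex)
B = 140 → 8C (hex)
Hex = #1FB38C


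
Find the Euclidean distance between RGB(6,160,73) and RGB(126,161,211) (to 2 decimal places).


d = √[(R₁-R₂)² + (G₁-G₂)² + (B₁-B₂)²]
d = √[(6-126)² + (160-161)² + (73-211)²]
d = √[14400 + 1 + 19044]
d = √33445
d ≈ 182.88


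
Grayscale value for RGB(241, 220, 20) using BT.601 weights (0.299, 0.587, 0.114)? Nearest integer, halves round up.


Gray = 0.299×R + 0.587×G + 0.114×B
Gray = 0.299×241 + 0.587×220 + 0.114×20
Gray = 72.059 + 129.140 + 2.280
Gray = 203.479 → round half up → 203
Gray = 203


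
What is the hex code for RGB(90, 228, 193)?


R = 90 → 5A (hex)
G = 228 → E4 (hex)
B = 193 → C1 (hex)
Hex = #5AE4C1


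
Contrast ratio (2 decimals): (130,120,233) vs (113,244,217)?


Linearize each sRGB channel c=v/255: c/12.92 if c ≤ 0.04045 else ((c+0.055)/1.055)^2.4
L = 0.2126×R_lin + 0.7152×G_lin + 0.0722×B_lin
Color 1 (130,120,233):
  R=130: 130/255≈0.5098 > 0.04045 → ((0.5098+0.055)/1.055)^2.4 ≈ 0.22323
  G=120: 120/255≈0.4706 > 0.04045 → ((0.4706+0.055)/1.055)^2.4 ≈ 0.18782
  B=233: 233/255≈0.9137 > 0.04045 → ((0.9137+0.055)/1.055)^2.4 ≈ 0.81485
  L1 = 0.2126×0.22323 + 0.7152×0.18782 + 0.0722×0.81485 ≈ 0.24062
Color 2 (113,244,217):
  R=113: 113/255≈0.4431 > 0.04045 → ((0.4431+0.055)/1.055)^2.4 ≈ 0.16513
  G=244: 244/255≈0.9569 > 0.04045 → ((0.9569+0.055)/1.055)^2.4 ≈ 0.90466
  B=217: 217/255≈0.8510 > 0.04045 → ((0.8510+0.055)/1.055)^2.4 ≈ 0.69387
  L2 = 0.2126×0.16513 + 0.7152×0.90466 + 0.0722×0.69387 ≈ 0.73222
Lighter = 0.73222, Darker = 0.24062
Ratio = (L_lighter + 0.05) / (L_darker + 0.05)
Ratio = (0.73222 + 0.05) / (0.24062 + 0.05) = 0.78222 / 0.29062 ≈ 2.6916
Ratio ≈ 2.69:1


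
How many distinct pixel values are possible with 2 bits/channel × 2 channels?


Total bits = 2 bits/channel × 2 channels = 4 bits
Distinct pixel values = 2^4
= 16 pixel values


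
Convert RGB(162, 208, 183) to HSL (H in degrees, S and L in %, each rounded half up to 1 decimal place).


Normalize: R'=162/255≈0.6353, G'=208/255≈0.8157, B'=183/255≈0.7176
Max=208/255, Min=162/255, Δ=Max-Min=46/255
L = (Max+Min)/2 = (208+162)/510 = 370/510 = 0.72549… → L = 72.5%
L > 0.5 → S = Δ/(2-Max-Min) = 46/(510-208-162) = 46/140 = 0.32857… → S = 32.9%
(the 1/255 factors cancel in S and H, so raw channel differences can be used)
Max is G' → H = 60 × ((B-R)/Δ + 2) = 60 × ((183-162)/46 + 2)
  21/46 + 2 = 0.4565… + 2 = 2.4565…
  H = 60 × 2.4565… = 147.391…° → H = 147.4°
= HSL(147.4°, 32.9%, 72.5%)


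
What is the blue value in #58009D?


Color: #58009D
R = 58 = 88
G = 00 = 0
B = 9D = 157
Blue = 157


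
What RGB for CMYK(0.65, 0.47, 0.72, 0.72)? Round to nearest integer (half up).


R = 255 × (1-C) × (1-K) = 255 × 0.35 × 0.28 = 24.99 → 25
G = 255 × (1-M) × (1-K) = 255 × 0.53 × 0.28 = 37.842 → 38
B = 255 × (1-Y) × (1-K) = 255 × 0.28 × 0.28 = 19.992 → 20
= RGB(25, 38, 20)


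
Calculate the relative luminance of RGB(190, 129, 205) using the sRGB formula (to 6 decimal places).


Linearize each channel (sRGB transfer function): c = v/255; c_lin = c/12.92 if c ≤ 0.04045, else ((c+0.055)/1.055)^2.4
  R: 190/255 ≈ 0.745098 > 0.04045 → ((0.745098+0.055)/1.055)^2.4 ≈ 0.514918
  G: 129/255 ≈ 0.505882 > 0.04045 → ((0.505882+0.055)/1.055)^2.4 ≈ 0.219526
  B: 205/255 ≈ 0.803922 > 0.04045 → ((0.803922+0.055)/1.055)^2.4 ≈ 0.610496
R_lin = 0.514918, G_lin = 0.219526, B_lin = 0.610496
L = 0.2126×R + 0.7152×G + 0.0722×B
L = 0.2126×0.514918 + 0.7152×0.219526 + 0.0722×0.610496
L ≈ 0.310554


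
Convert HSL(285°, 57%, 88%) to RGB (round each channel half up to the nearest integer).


H=285°, S=0.57, L=0.88
C = (1-|2L-1|)×S = (1-|0.76|)×0.57 = 0.1368
H' = H/60 = 285/60 ≈ 4.7500; X = C×(1-|H' mod 2 - 1|) = 0.1026
m = L - C/2 = 0.88 - 0.0684 = 0.8116
Sector ⌊H'⌋ = 4 → (R',G',B') = (0.1026, 0.0, 0.1368)
RGB = ((R'+m)×255, (G'+m)×255, (B'+m)×255) = (233.121, 206.958, 241.842)
Round half up → RGB(233, 207, 242)


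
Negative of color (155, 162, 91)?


Invert: (255-R, 255-G, 255-B)
R: 255-155 = 100
G: 255-162 = 93
B: 255-91 = 164
= RGB(100, 93, 164)


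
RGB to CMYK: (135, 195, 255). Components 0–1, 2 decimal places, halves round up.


R'=135/255≈0.5294, G'=195/255≈0.7647, B'=255/255≈1.0000
K = 1 - max(R',G',B') = 1 - 255/255 = 0/255 = 0 → 0.00
(1-R'-K)/(1-K) simplifies to (max-R)/max with max = 255:
C = (255-135)/255 = 120/255 = 0.47058… → 0.47
M = (255-195)/255 = 60/255 = 0.23529… → 0.24
Y = (255-255)/255 = 0/255 = 0 → 0.00
= CMYK(0.47, 0.24, 0.00, 0.00)


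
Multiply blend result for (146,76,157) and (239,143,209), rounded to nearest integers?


Multiply: C = A×B/255, rounded to nearest integer
R: 146×239/255 = 34894/255 ≈ 136.839 → 137
G: 76×143/255 = 10868/255 ≈ 42.620 → 43
B: 157×209/255 = 32813/255 ≈ 128.678 → 129
= RGB(137, 43, 129)


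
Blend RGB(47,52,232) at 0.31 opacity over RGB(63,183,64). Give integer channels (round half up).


C = α×F + (1-α)×B, with 1-α = 0.69
R: 0.31×47 + 0.69×63 = 14.57 + 43.47 = 58.04 → 58
G: 0.31×52 + 0.69×183 = 16.12 + 126.27 = 142.39 → 142
B: 0.31×232 + 0.69×64 = 71.92 + 44.16 = 116.08 → 116
= RGB(58, 142, 116)


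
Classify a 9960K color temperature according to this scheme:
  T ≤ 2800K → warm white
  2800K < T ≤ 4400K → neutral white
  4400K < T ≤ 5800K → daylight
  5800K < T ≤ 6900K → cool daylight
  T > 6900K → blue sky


Temperature: 9960K
9960K > 6900K → blue sky
Classification: blue sky


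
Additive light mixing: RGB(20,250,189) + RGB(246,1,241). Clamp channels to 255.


Additive: each channel = min(255, C₁+C₂)
R: 20+246 = 266 → 255
G: 250+1 = 251 → 251
B: 189+241 = 430 → 255
= RGB(255, 251, 255)


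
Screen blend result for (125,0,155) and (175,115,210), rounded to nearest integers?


Screen: C = 255 - (255-A)×(255-B)/255, rounded to nearest integer
R: 255 - (255-125)×(255-175)/255 = 255 - 10400/255 ≈ 255 - 40.784 = 214.216 → 214
G: 255 - (255-0)×(255-115)/255 = 255 - 35700/255 ≈ 255 - 140.000 = 115.000 → 115
B: 255 - (255-155)×(255-210)/255 = 255 - 4500/255 ≈ 255 - 17.647 = 237.353 → 237
= RGB(214, 115, 237)


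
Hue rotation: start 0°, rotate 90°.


New hue = (H + rotation) mod 360
New hue = (0 + 90) mod 360
= 90 mod 360
= 90°


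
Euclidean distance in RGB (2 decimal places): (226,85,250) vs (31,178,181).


d = √[(R₁-R₂)² + (G₁-G₂)² + (B₁-B₂)²]
d = √[(226-31)² + (85-178)² + (250-181)²]
d = √[38025 + 8649 + 4761]
d = √51435
d ≈ 226.79


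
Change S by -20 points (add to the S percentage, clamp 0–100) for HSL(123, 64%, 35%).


Original S = 64%
Adjustment = -20 percentage points
New S = 64 + (-20) = 44
Clamp to [0, 100] → 44
= HSL(123°, 44%, 35%)


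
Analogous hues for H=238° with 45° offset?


Base hue: 238°
Left analog: (238 - 45) mod 360 = 193°
Right analog: (238 + 45) mod 360 = 283°
Analogous hues = 193° and 283°


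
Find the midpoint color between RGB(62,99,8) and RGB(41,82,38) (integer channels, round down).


Midpoint: each channel = ⌊(C₁+C₂)/2⌋
R: ⌊(62+41)/2⌋ = 51
G: ⌊(99+82)/2⌋ = 90
B: ⌊(8+38)/2⌋ = 23
= RGB(51, 90, 23)


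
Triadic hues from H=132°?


Triadic: equally spaced at 120° intervals
H1 = 132°
H2 = (132 + 120) mod 360 = 252°
H3 = (132 + 240) mod 360 = 12°
Triadic = 132°, 252°, 12°


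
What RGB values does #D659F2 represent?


D6 → 214 (R)
59 → 89 (G)
F2 → 242 (B)
= RGB(214, 89, 242)


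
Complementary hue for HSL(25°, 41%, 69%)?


Complement = opposite side of color wheel = hue + 180°
H' = (25 + 180) mod 360 = 205°
S and L unchanged.
= HSL(205°, 41%, 69%)


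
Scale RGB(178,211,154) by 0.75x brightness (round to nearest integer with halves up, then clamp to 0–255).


Multiply each channel by 0.75, round half up, clamp to [0, 255]
R: 178×0.75 = 133.5 → round → 134
G: 211×0.75 = 158.25 → round → 158
B: 154×0.75 = 115.5 → round → 116
= RGB(134, 158, 116)


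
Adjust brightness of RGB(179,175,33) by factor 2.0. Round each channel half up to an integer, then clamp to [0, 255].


Multiply each channel by 2.0, round half up, clamp to [0, 255]
R: 179×2.0 = 358 → clamp → 255
G: 175×2.0 = 350 → clamp → 255
B: 33×2.0 = 66
= RGB(255, 255, 66)


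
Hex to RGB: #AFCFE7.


AF → 175 (R)
CF → 207 (G)
E7 → 231 (B)
= RGB(175, 207, 231)


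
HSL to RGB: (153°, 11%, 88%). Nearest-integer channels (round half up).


H=153°, S=0.11, L=0.88
C = (1-|2L-1|)×S = (1-|0.76|)×0.11 = 0.0264
H' = H/60 = 153/60 ≈ 2.5500; X = C×(1-|H' mod 2 - 1|) = 0.01452
m = L - C/2 = 0.88 - 0.0132 = 0.8668
Sector ⌊H'⌋ = 2 → (R',G',B') = (0.0, 0.0264, 0.01452)
RGB = ((R'+m)×255, (G'+m)×255, (B'+m)×255) = (221.034, 227.766, 224.7366)
Round half up → RGB(221, 228, 225)


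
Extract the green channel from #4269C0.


Color: #4269C0
R = 42 = 66
G = 69 = 105
B = C0 = 192
Green = 105


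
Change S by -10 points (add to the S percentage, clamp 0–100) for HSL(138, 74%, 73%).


Original S = 74%
Adjustment = -10 percentage points
New S = 74 + (-10) = 64
Clamp to [0, 100] → 64
= HSL(138°, 64%, 73%)


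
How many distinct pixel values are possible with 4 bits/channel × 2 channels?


Total bits = 4 bits/channel × 2 channels = 8 bits
Distinct pixel values = 2^8
= 256 pixel values


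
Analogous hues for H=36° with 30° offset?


Base hue: 36°
Left analog: (36 - 30) mod 360 = 6°
Right analog: (36 + 30) mod 360 = 66°
Analogous hues = 6° and 66°


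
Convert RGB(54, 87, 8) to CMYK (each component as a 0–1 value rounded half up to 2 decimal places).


R'=54/255≈0.2118, G'=87/255≈0.3412, B'=8/255≈0.0314
K = 1 - max(R',G',B') = 1 - 87/255 = 168/255 = 0.65882… → 0.66
(1-R'-K)/(1-K) simplifies to (max-R)/max with max = 87:
C = (87-54)/87 = 33/87 = 0.37931… → 0.38
M = (87-87)/87 = 0/87 = 0 → 0.00
Y = (87-8)/87 = 79/87 = 0.90804… → 0.91
= CMYK(0.38, 0.00, 0.91, 0.66)


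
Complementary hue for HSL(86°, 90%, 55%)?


Complement = opposite side of color wheel = hue + 180°
H' = (86 + 180) mod 360 = 266°
S and L unchanged.
= HSL(266°, 90%, 55%)
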